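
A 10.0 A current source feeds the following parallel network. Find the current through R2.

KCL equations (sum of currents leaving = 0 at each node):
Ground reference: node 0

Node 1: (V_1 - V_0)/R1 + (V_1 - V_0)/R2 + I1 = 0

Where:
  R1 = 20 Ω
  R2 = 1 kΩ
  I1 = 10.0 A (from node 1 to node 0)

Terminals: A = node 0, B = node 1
All resistors sit directly between nodes 0 and 1, so they are in parallel and share one voltage V; the full source current 10 A splits among them.
1/R_par = 1/20 + 1/1000 = 0.051 S  =>  R_par = 19.61 Ω
V = I × R_par = 10 × 19.61 = 196.1 V
I_R2 = V/R2 = 196.1/1000 = 0.1961 A

Final answer: 0.1961 A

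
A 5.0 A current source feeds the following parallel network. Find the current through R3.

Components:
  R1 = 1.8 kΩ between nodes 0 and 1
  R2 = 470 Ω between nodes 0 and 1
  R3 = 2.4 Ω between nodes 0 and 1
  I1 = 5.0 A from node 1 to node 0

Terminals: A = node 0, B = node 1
All resistors sit directly between nodes 0 and 1, so they are in parallel and share one voltage V; the full source current 5 A splits among them.
1/R_par = 1/1800 + 1/470 + 1/2.4 = 0.4193 S  =>  R_par = 2.385 Ω
V = I × R_par = 5 × 2.385 = 11.92 V
I_R3 = V/R3 = 11.92/2.4 = 4.968 A

Final answer: 4.968 A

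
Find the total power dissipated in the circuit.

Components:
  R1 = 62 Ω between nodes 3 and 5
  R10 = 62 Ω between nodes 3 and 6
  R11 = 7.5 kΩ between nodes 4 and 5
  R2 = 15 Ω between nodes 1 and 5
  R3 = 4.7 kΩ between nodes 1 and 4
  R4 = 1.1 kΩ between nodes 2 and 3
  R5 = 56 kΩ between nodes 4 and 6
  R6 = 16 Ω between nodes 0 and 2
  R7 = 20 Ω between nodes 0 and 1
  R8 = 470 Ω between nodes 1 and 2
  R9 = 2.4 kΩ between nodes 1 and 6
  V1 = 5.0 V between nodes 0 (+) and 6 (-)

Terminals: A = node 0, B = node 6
Nodal analysis, taking node 6 as the 0 V reference.
Source V1 fixes V_0 = 5 V.
KCL at each unknown node (sum of currents leaving = 0; resistances in Ω):
  Node 1: (V_1 - V_5)/15 + (V_1 - V_4)/4700 + (V_1 - 5)/20 + (V_1 - V_2)/470 + (V_1 - 0)/2400 = 0
  Node 2: (V_2 - V_3)/1100 + (V_2 - 5)/16 + (V_2 - V_1)/470 = 0
  Node 3: (V_3 - V_5)/62 + (V_3 - V_2)/1100 + (V_3 - 0)/62 = 0
  Node 4: (V_4 - V_1)/4700 + (V_4 - 0)/56000 + (V_4 - V_5)/7500 = 0
  Node 5: (V_5 - V_3)/62 + (V_5 - V_1)/15 + (V_5 - V_4)/7500 = 0
Collecting terms (coefficients in siemens):
  0.1194·V_1 - 0.002128·V_2 - 0.0002128·V_4 - 0.06667·V_5 = 0.25
  0.06554·V_2 - 0.002128·V_1 - 0.0009091·V_3 = 0.3125
  0.03317·V_3 - 0.0009091·V_2 - 0.01613·V_5 = 0
  0.000364·V_4 - 0.0002128·V_1 - 0.0001333·V_5 = 0
  0.08293·V_5 - 0.06667·V_1 - 0.01613·V_3 - 0.0001333·V_4 = 0
Solving these 5 simultaneous equations (Gaussian elimination) gives:
  V_1 = 4.379 V, V_2 = 4.939 V, V_3 = 2.044 V, V_4 = 3.998 V
  V_5 = 3.924 V
Power in each resistor, P = (ΔV)²/R:
  P_R1 = (2.044 - 3.924)²/62 = 0.05704 W
  P_R2 = (4.379 - 3.924)²/15 = 0.01379 W
  P_R3 = (4.379 - 3.998)²/4700 = 0.00003096 W
  P_R4 = (4.939 - 2.044)²/1100 = 0.007619 W
  P_R5 = (3.998 - 0)²/56000 = 0.0002854 W
  P_R6 = (5 - 4.939)²/16 = 0.0002338 W
  P_R7 = (5 - 4.379)²/20 = 0.01927 W
  P_R8 = (4.379 - 4.939)²/470 = 0.0006663 W
  P_R9 = (4.379 - 0)²/2400 = 0.007991 W
  P_R10 = (2.044 - 0)²/62 = 0.06737 W
  P_R11 = (3.998 - 3.924)²/7500 = 0.0000007173 W
P_total = P_R1 + P_R2 + P_R3 + P_R4 + P_R5 + P_R6 + P_R7 + P_R8 + P_R9 + P_R10 + P_R11 = 0.1743 W

Final answer: 0.1743 W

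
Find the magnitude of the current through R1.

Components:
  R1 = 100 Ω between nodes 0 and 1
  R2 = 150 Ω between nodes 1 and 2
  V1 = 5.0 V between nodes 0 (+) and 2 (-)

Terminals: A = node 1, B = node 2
Nodal analysis, taking node 2 as the 0 V reference.
Source V1 fixes V_0 = 5 V.
KCL at each unknown node (sum of currents leaving = 0; resistances in Ω):
  Node 1: (V_1 - 5)/100 + (V_1 - 0)/150 = 0
Collecting terms: 0.01667 × V_1 = 0.05  =>  V_1 = 3 V
I_R1 = (V_0 - V_1)/R1 = (5 - 3)/100 = 0.02 A
|I_R1| = 0.02 A

Final answer: |I_R1| = 0.02 A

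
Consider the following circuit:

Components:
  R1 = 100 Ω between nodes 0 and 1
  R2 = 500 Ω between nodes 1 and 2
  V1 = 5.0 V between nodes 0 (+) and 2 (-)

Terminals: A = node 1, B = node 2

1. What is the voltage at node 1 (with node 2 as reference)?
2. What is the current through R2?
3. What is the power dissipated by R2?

Nodal analysis, taking node 2 as the 0 V reference.
Source V1 fixes V_0 = 5 V.
KCL at each unknown node (sum of currents leaving = 0; resistances in Ω):
  Node 1: (V_1 - 5)/100 + (V_1 - 0)/500 = 0
Collecting terms: 0.012 × V_1 = 0.05  =>  V_1 = 4.167 V
Part 1:
  Read off the nodal solution: V_1 = 4.167 V
Part 2:
  I_R2 = (V_1 - V_2)/R2 = (4.167 - 0)/500 = 0.008333 A
  Magnitude: I_R2 = 0.008333 A
Part 3:
  I_R2 = (V_1 - V_2)/R2 = (4.167 - 0)/500 = 0.008333 A
  P_R2 = I_R2² × R2 = (0.008333)² × 500 = 0.03472 W

Final answers:
1. V_1 = 4.167 V
2. I_R2 = 0.008333 A
3. P_R2 = 0.03472 W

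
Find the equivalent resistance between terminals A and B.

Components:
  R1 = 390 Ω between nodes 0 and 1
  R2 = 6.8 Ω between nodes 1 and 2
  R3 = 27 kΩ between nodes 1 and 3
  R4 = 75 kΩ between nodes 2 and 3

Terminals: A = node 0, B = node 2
Reduce the network between node 0 (A) and node 2 (B) by series/parallel combination:
  Rs1 = R3 + R4 (series, joined only at node 3) = 27000 + 75000 = 102000 Ω
  Rp1 = R2 ‖ Rs1 (parallel, both between nodes 1 and 2) = 1/(1/6.8 + 1/102000) = 6.8 Ω
  Rs2 = R1 + Rp1 (series, joined only at node 1) = 390 + 6.8 = 396.8 Ω
R_eq = 396.8 Ω

Final answer: 396.8 Ω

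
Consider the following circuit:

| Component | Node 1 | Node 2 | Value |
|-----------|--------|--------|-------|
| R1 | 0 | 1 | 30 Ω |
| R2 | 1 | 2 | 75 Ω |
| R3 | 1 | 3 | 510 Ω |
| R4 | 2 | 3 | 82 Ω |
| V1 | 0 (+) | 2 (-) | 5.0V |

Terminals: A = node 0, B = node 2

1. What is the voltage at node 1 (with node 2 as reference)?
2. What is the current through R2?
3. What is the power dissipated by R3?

Nodal analysis, taking node 2 as the 0 V reference.
Source V1 fixes V_0 = 5 V.
KCL at each unknown node (sum of currents leaving = 0; resistances in Ω):
  Node 1: (V_1 - 5)/30 + (V_1 - 0)/75 + (V_1 - V_3)/510 = 0
  Node 3: (V_3 - V_1)/510 + (V_3 - 0)/82 = 0
Collecting terms (coefficients in siemens):
  0.04863·V_1 - 0.001961·V_3 = 0.1667
  0.01416·V_3 - 0.001961·V_1 = 0
Determinant D = (0.04863)(0.01416) - (-0.001961)(-0.001961) = 0.0006845
V_1 = [(0.1667)(0.01416) - (-0.001961)(0)]/D = 3.447 V
V_3 = [(0.04863)(0) - (0.1667)(-0.001961)]/D = 0.4774 V
Part 1:
  Read off the nodal solution: V_1 = 3.447 V
Part 2:
  I_R2 = (V_1 - V_2)/R2 = (3.447 - 0)/75 = 0.04596 A
  Magnitude: I_R2 = 0.04596 A
Part 3:
  I_R3 = (V_1 - V_3)/R3 = (3.447 - 0.4774)/510 = 0.005822 A
  P_R3 = I_R3² × R3 = (0.005822)² × 510 = 0.01729 W

Final answers:
1. V_1 = 3.447 V
2. I_R2 = 0.04596 A
3. P_R3 = 0.01729 W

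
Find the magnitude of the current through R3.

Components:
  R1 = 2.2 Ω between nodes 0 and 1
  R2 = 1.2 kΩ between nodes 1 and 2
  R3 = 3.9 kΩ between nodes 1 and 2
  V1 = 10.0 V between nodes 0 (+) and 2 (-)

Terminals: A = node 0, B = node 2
Nodal analysis, taking node 2 as the 0 V reference.
Source V1 fixes V_0 = 10 V.
KCL at each unknown node (sum of currents leaving = 0; resistances in Ω):
  Node 1: (V_1 - 10)/2.2 + (V_1 - 0)/1200 + (V_1 - 0)/3900 = 0
Collecting terms: 0.4556 × V_1 = 4.545  =>  V_1 = 9.976 V
I_R3 = (V_1 - V_2)/R3 = (9.976 - 0)/3900 = 0.002558 A
|I_R3| = 0.002558 A

Final answer: |I_R3| = 0.002558 A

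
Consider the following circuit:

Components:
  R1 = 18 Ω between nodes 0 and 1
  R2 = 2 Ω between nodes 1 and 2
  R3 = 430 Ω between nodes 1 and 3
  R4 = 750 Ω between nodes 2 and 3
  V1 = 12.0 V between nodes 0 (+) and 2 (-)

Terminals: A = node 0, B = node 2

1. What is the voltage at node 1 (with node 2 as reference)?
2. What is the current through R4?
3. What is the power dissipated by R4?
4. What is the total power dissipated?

Nodal analysis, taking node 2 as the 0 V reference.
Source V1 fixes V_0 = 12 V.
KCL at each unknown node (sum of currents leaving = 0; resistances in Ω):
  Node 1: (V_1 - 12)/18 + (V_1 - 0)/2 + (V_1 - V_3)/430 = 0
  Node 3: (V_3 - V_1)/430 + (V_3 - 0)/750 = 0
Collecting terms (coefficients in siemens):
  0.5579·V_1 - 0.002326·V_3 = 0.6667
  0.003659·V_3 - 0.002326·V_1 = 0
Determinant D = (0.5579)(0.003659) - (-0.002326)(-0.002326) = 0.002036
V_1 = [(0.6667)(0.003659) - (-0.002326)(0)]/D = 1.198 V
V_3 = [(0.5579)(0) - (0.6667)(-0.002326)]/D = 0.7616 V
Part 1:
  Read off the nodal solution: V_1 = 1.198 V
Part 2:
  I_R4 = (V_2 - V_3)/R4 = (0 - 0.7616)/750 = -0.001015 A
  Magnitude: I_R4 = 0.001015 A
Part 3:
  I_R4 = (V_2 - V_3)/R4 = (0 - 0.7616)/750 = -0.001015 A
  P_R4 = I_R4² × R4 = (-0.001015)² × 750 = 0.0007733 W
Part 4:
  Power in each resistor, P = (ΔV)²/R:
    P_R1 = (12 - 1.198)²/18 = 6.482 W
    P_R2 = (1.198 - 0)²/2 = 0.7178 W
    P_R3 = (1.198 - 0.7616)²/430 = 0.0004433 W
    P_R4 = (0 - 0.7616)²/750 = 0.0007733 W
  P_total = P_R1 + P_R2 + P_R3 + P_R4 = 7.201 W

Final answers:
1. V_1 = 1.198 V
2. I_R4 = 0.001015 A
3. P_R4 = 0.0007733 W
4. P_total = 7.201 W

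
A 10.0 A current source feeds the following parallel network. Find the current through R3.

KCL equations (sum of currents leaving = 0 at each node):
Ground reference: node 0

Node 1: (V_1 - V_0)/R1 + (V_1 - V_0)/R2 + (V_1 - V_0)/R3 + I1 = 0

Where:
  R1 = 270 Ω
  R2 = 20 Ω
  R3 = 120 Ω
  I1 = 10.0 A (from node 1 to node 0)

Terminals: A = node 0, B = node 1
All resistors sit directly between nodes 0 and 1, so they are in parallel and share one voltage V; the full source current 10 A splits among them.
1/R_par = 1/270 + 1/20 + 1/120 = 0.06204 S  =>  R_par = 16.12 Ω
V = I × R_par = 10 × 16.12 = 161.2 V
I_R3 = V/R3 = 161.2/120 = 1.343 A

Final answer: 1.343 A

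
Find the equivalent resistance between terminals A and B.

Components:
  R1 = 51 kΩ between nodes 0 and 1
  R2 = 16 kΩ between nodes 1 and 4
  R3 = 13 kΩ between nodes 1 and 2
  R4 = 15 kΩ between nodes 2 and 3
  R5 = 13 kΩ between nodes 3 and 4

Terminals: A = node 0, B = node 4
Reduce the network between node 0 (A) and node 4 (B) by series/parallel combination:
  Rs1 = R3 + R4 (series, joined only at node 2) = 13000 + 15000 = 28000 Ω
  Rs2 = R5 + Rs1 (series, joined only at node 3) = 13000 + 28000 = 41000 Ω
  Rp1 = R2 ‖ Rs2 (parallel, both between nodes 1 and 4) = 1/(1/16000 + 1/41000) = 11510 Ω
  Rs3 = R1 + Rp1 (series, joined only at node 1) = 51000 + 11510 = 62510 Ω
R_eq = 62.51 kΩ

Final answer: 62.51 kΩ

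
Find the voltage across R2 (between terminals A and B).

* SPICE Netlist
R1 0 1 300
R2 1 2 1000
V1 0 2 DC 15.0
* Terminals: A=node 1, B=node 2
R1 and R2 are in series across V1 (node 0 → node 1 → node 2), and the output A–B is taken across R2, so this is a voltage divider.
Series current: I = V1/(R1 + R2) = 15/(300 + 1000) = 15/1300 = 0.01154 A
V_R2 = I × R2 = V1 × R2/(R1 + R2) = 15 × 1000/1300 = 11.54 V

Final answer: 11.54 V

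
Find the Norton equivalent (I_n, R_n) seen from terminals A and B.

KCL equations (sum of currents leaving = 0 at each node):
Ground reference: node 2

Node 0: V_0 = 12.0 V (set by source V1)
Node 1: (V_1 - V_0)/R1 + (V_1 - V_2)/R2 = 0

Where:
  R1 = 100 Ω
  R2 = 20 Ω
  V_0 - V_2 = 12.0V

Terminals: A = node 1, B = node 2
Find the Thévenin equivalent first; then I_n = V_th/R_th and R_n = R_th.
Step 1 — V_th is the open-circuit voltage V_A - V_B (nothing connected across the terminals).
Nodal analysis, taking node 2 as the 0 V reference.
Source V1 fixes V_0 = 12 V.
KCL at each unknown node (sum of currents leaving = 0; resistances in Ω):
  Node 1: (V_1 - 12)/100 + (V_1 - 0)/20 = 0
Collecting terms: 0.06 × V_1 = 0.12  =>  V_1 = 2 V
V_th = V_1 - V_2 = 2 - 0 = 2 V
Step 2 — R_th: zero the source — replace V1 by a short circuit (node 2 merges into node 0) — and find the resistance seen between A (node 1) and B (node 0).
Reduce the network between node 1 (A) and node 0 (B) by series/parallel combination:
  Rp1 = R1 ‖ R2 (parallel, both between nodes 0 and 1) = 1/(1/100 + 1/20) = 16.67 Ω
R_th = 16.67 Ω
I_n = V_th/R_th = 2/16.67 = 0.12 A, and R_n = R_th = 16.67 Ω

Final answer: I_n = 0.12 A, R_n = 16.67 Ω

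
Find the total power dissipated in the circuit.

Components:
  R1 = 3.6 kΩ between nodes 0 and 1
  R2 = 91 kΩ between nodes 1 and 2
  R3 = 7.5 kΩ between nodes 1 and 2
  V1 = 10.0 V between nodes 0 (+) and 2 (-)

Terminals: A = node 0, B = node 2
Nodal analysis, taking node 2 as the 0 V reference.
Source V1 fixes V_0 = 10 V.
KCL at each unknown node (sum of currents leaving = 0; resistances in Ω):
  Node 1: (V_1 - 10)/3600 + (V_1 - 0)/91000 + (V_1 - 0)/7500 = 0
Collecting terms: 0.0004221 × V_1 = 0.002778  =>  V_1 = 6.581 V
Power in each resistor, P = (ΔV)²/R:
  P_R1 = (10 - 6.581)²/3600 = 0.003247 W
  P_R2 = (6.581 - 0)²/91000 = 0.0004759 W
  P_R3 = (6.581 - 0)²/7500 = 0.005774 W
P_total = P_R1 + P_R2 + P_R3 = 0.009498 W

Final answer: 0.009498 W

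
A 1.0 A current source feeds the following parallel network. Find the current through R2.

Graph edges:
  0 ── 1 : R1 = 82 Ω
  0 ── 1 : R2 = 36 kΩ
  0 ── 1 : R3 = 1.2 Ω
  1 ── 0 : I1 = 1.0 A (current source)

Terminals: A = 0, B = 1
All resistors sit directly between nodes 0 and 1, so they are in parallel and share one voltage V; the full source current 1 A splits among them.
1/R_par = 1/82 + 1/36000 + 1/1.2 = 0.8456 S  =>  R_par = 1.183 Ω
V = I × R_par = 1 × 1.183 = 1.183 V
I_R2 = V/R2 = 1.183/36000 = 0.00003285 A

Final answer: 3.285e-05 A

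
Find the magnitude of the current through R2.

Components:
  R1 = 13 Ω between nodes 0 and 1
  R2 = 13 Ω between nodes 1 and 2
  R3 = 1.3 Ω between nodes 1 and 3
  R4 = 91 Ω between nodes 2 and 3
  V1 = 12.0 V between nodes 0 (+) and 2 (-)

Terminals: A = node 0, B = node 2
Nodal analysis, taking node 2 as the 0 V reference.
Source V1 fixes V_0 = 12 V.
KCL at each unknown node (sum of currents leaving = 0; resistances in Ω):
  Node 1: (V_1 - 12)/13 + (V_1 - 0)/13 + (V_1 - V_3)/1.3 = 0
  Node 3: (V_3 - V_1)/1.3 + (V_3 - 0)/91 = 0
Collecting terms (coefficients in siemens):
  0.9231·V_1 - 0.7692·V_3 = 0.9231
  0.7802·V_3 - 0.7692·V_1 = 0
Determinant D = (0.9231)(0.7802) - (-0.7692)(-0.7692) = 0.1285
V_1 = [(0.9231)(0.7802) - (-0.7692)(0)]/D = 5.605 V
V_3 = [(0.9231)(0) - (0.9231)(-0.7692)]/D = 5.526 V
I_R2 = (V_1 - V_2)/R2 = (5.605 - 0)/13 = 0.4312 A
|I_R2| = 0.4312 A

Final answer: |I_R2| = 0.4312 A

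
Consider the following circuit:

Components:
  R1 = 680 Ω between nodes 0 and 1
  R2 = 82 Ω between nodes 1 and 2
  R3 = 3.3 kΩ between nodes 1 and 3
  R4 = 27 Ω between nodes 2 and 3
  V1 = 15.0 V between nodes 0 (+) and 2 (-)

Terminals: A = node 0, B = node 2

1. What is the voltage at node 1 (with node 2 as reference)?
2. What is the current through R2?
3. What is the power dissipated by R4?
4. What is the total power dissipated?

Nodal analysis, taking node 2 as the 0 V reference.
Source V1 fixes V_0 = 15 V.
KCL at each unknown node (sum of currents leaving = 0; resistances in Ω):
  Node 1: (V_1 - 15)/680 + (V_1 - 0)/82 + (V_1 - V_3)/3300 = 0
  Node 3: (V_3 - V_1)/3300 + (V_3 - 0)/27 = 0
Collecting terms (coefficients in siemens):
  0.01397·V_1 - 0.000303·V_3 = 0.02206
  0.03734·V_3 - 0.000303·V_1 = 0
Determinant D = (0.01397)(0.03734) - (-0.000303)(-0.000303) = 0.0005215
V_1 = [(0.02206)(0.03734) - (-0.000303)(0)]/D = 1.579 V
V_3 = [(0.01397)(0) - (0.02206)(-0.000303)]/D = 0.01282 V
Part 1:
  Read off the nodal solution: V_1 = 1.579 V
Part 2:
  I_R2 = (V_1 - V_2)/R2 = (1.579 - 0)/82 = 0.01926 A
  Magnitude: I_R2 = 0.01926 A
Part 3:
  I_R4 = (V_2 - V_3)/R4 = (0 - 0.01282)/27 = -0.0004747 A
  P_R4 = I_R4² × R4 = (-0.0004747)² × 27 = 0.000006085 W
Part 4:
  Power in each resistor, P = (ΔV)²/R:
    P_R1 = (15 - 1.579)²/680 = 0.2649 W
    P_R2 = (1.579 - 0)²/82 = 0.03042 W
    P_R3 = (1.579 - 0.01282)²/3300 = 0.0007437 W
    P_R4 = (0 - 0.01282)²/27 = 0.000006085 W
  P_total = P_R1 + P_R2 + P_R3 + P_R4 = 0.296 W

Final answers:
1. V_1 = 1.579 V
2. I_R2 = 0.01926 A
3. P_R4 = 6.085e-06 W
4. P_total = 0.296 W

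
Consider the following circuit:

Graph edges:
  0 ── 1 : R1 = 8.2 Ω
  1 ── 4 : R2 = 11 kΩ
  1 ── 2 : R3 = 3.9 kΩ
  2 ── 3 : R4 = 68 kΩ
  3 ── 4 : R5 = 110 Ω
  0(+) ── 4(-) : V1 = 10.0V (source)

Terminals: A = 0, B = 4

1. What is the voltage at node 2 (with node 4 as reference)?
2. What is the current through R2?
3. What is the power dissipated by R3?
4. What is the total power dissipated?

Nodal analysis, taking node 4 as the 0 V reference.
Source V1 fixes V_0 = 10 V.
KCL at each unknown node (sum of currents leaving = 0; resistances in Ω):
  Node 1: (V_1 - 10)/8.2 + (V_1 - 0)/11000 + (V_1 - V_2)/3900 = 0
  Node 2: (V_2 - V_1)/3900 + (V_2 - V_3)/68000 = 0
  Node 3: (V_3 - V_2)/68000 + (V_3 - 0)/110 = 0
Collecting terms (coefficients in siemens):
  0.1223·V_1 - 0.0002564·V_2 = 1.22
  0.0002711·V_2 - 0.0002564·V_1 - 0.00001471·V_3 = 0
  0.009106·V_3 - 0.00001471·V_2 = 0
Solving these 3 simultaneous equations (Gaussian elimination) gives:
  V_1 = 9.991 V, V_2 = 9.45 V, V_3 = 0.01526 V
Part 1:
  Read off the nodal solution: V_2 = 9.45 V
Part 2:
  I_R2 = (V_1 - V_4)/R2 = (9.991 - 0)/11000 = 0.0009083 A
  Magnitude: I_R2 = 0.0009083 A
Part 3:
  I_R3 = (V_1 - V_2)/R3 = (9.991 - 9.45)/3900 = 0.0001388 A
  P_R3 = I_R3² × R3 = (0.0001388)² × 3900 = 0.00007508 W
Part 4:
  Power in each resistor, P = (ΔV)²/R:
    P_R1 = (10 - 9.991)²/8.2 = 0.00000899 W
    P_R2 = (9.991 - 0)²/11000 = 0.009075 W
    P_R3 = (9.991 - 9.45)²/3900 = 0.00007508 W
    P_R4 = (9.45 - 0.01526)²/68000 = 0.001309 W
    P_R5 = (0.01526 - 0)²/110 = 0.000002118 W
  P_total = P_R1 + P_R2 + P_R3 + P_R4 + P_R5 = 0.01047 W

Final answers:
1. V_2 = 9.45 V
2. I_R2 = 0.0009083 A
3. P_R3 = 7.508e-05 W
4. P_total = 0.01047 W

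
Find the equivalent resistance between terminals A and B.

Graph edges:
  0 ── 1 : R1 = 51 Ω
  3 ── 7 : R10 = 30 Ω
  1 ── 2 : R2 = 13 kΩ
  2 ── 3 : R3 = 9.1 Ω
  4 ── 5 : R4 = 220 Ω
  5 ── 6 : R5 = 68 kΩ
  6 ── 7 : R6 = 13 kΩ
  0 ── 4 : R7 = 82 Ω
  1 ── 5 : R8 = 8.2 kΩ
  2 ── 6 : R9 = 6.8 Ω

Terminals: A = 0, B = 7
The network is not a plain series/parallel combination. Inject a 1 A test current into terminal A (node 0) and return it from terminal B (node 7); then R_eq = V_A / (1 A).
Nodal analysis, taking node 7 as the 0 V reference.
Current source I_test pushes 1 A into node 0 and draws it out of node 7.
KCL at each unknown node (sum of currents leaving = 0; resistances in Ω):
  Node 0: (V_0 - V_1)/51 + (V_0 - V_4)/82 - 1 = 0
  Node 1: (V_1 - V_0)/51 + (V_1 - V_2)/13000 + (V_1 - V_5)/8200 = 0
  Node 2: (V_2 - V_1)/13000 + (V_2 - V_3)/9.1 + (V_2 - V_6)/6.8 = 0
  Node 3: (V_3 - V_2)/9.1 + (V_3 - 0)/30 = 0
  Node 4: (V_4 - V_0)/82 + (V_4 - V_5)/220 = 0
  Node 5: (V_5 - V_1)/8200 + (V_5 - V_4)/220 + (V_5 - V_6)/68000 = 0
  Node 6: (V_6 - V_2)/6.8 + (V_6 - V_5)/68000 + (V_6 - 0)/13000 = 0
Collecting terms (coefficients in siemens):
  0.0318·V_0 - 0.01961·V_1 - 0.0122·V_4 = 1
  0.01981·V_1 - 0.01961·V_0 - 0.00007692·V_2 - 0.000122·V_5 = 0
  0.257·V_2 - 0.00007692·V_1 - 0.1099·V_3 - 0.1471·V_6 = 0
  0.1432·V_3 - 0.1099·V_2 = 0
  0.01674·V_4 - 0.0122·V_0 - 0.004545·V_5 = 0
  0.004682·V_5 - 0.000122·V_1 - 0.004545·V_4 - 0.00001471·V_6 = 0
  0.1472·V_6 - 0.1471·V_2 - 0.00001471·V_5 = 0
Solving these 7 simultaneous equations (Gaussian elimination) gives:
  V_0 = 11000 V, V_1 = 10950 V, V_2 = 38.98 V, V_3 = 29.91 V
  V_4 = 10980 V, V_5 = 10950 V, V_6 = 40.05 V
R_eq = V_0 / 1 A = 11000 Ω = 11 kΩ

Final answer: 11 kΩ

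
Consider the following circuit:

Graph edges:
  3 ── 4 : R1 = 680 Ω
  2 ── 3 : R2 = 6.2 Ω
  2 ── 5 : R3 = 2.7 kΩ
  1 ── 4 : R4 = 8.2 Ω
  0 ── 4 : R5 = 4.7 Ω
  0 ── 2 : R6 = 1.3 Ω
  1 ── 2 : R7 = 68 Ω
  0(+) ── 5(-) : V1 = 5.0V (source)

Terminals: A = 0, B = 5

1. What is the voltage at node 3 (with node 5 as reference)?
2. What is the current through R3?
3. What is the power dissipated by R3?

Nodal analysis, taking node 5 as the 0 V reference.
Source V1 fixes V_0 = 5 V.
KCL at each unknown node (sum of currents leaving = 0; resistances in Ω):
  Node 1: (V_1 - V_4)/8.2 + (V_1 - V_2)/68 = 0
  Node 2: (V_2 - V_3)/6.2 + (V_2 - 0)/2700 + (V_2 - 5)/1.3 + (V_2 - V_1)/68 = 0
  Node 3: (V_3 - V_4)/680 + (V_3 - V_2)/6.2 = 0
  Node 4: (V_4 - V_3)/680 + (V_4 - V_1)/8.2 + (V_4 - 5)/4.7 = 0
Collecting terms (coefficients in siemens):
  0.1367·V_1 - 0.01471·V_2 - 0.122·V_4 = 0
  0.9456·V_2 - 0.01471·V_1 - 0.1613·V_3 = 3.846
  0.1628·V_3 - 0.1613·V_2 - 0.001471·V_4 = 0
  0.3362·V_4 - 0.122·V_1 - 0.001471·V_3 = 1.064
Solving these 4 simultaneous equations (Gaussian elimination) gives:
  V_1 = 5 V, V_2 = 4.998 V, V_3 = 4.998 V, V_4 = 5 V
Part 1:
  Read off the nodal solution: V_3 = 4.998 V
Part 2:
  I_R3 = (V_2 - V_5)/R3 = (4.998 - 0)/2700 = 0.001851 A
  Magnitude: I_R3 = 0.001851 A
Part 3:
  I_R3 = (V_2 - V_5)/R3 = (4.998 - 0)/2700 = 0.001851 A
  P_R3 = I_R3² × R3 = (0.001851)² × 2700 = 0.009251 W

Final answers:
1. V_3 = 4.998 V
2. I_R3 = 0.001851 A
3. P_R3 = 0.009251 W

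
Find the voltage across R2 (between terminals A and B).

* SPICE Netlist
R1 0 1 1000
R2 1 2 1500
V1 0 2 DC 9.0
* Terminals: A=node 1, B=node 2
R1 and R2 are in series across V1 (node 0 → node 1 → node 2), and the output A–B is taken across R2, so this is a voltage divider.
Series current: I = V1/(R1 + R2) = 9/(1000 + 1500) = 9/2500 = 0.0036 A
V_R2 = I × R2 = V1 × R2/(R1 + R2) = 9 × 1500/2500 = 5.4 V

Final answer: 5.4 V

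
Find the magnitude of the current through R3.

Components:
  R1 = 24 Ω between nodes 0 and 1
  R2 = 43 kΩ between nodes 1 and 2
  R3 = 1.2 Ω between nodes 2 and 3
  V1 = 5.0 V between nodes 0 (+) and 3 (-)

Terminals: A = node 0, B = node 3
Nodal analysis, taking node 3 as the 0 V reference.
Source V1 fixes V_0 = 5 V.
KCL at each unknown node (sum of currents leaving = 0; resistances in Ω):
  Node 1: (V_1 - 5)/24 + (V_1 - V_2)/43000 = 0
  Node 2: (V_2 - V_1)/43000 + (V_2 - 0)/1.2 = 0
Collecting terms (coefficients in siemens):
  0.04169·V_1 - 0.00002326·V_2 = 0.2083
  0.8334·V_2 - 0.00002326·V_1 = 0
Determinant D = (0.04169)(0.8334) - (-0.00002326)(-0.00002326) = 0.03474
V_1 = [(0.2083)(0.8334) - (-0.00002326)(0)]/D = 4.997 V
V_2 = [(0.04169)(0) - (0.2083)(-0.00002326)]/D = 0.0001395 V
I_R3 = (V_2 - V_3)/R3 = (0.0001395 - 0)/1.2 = 0.0001162 A
|I_R3| = 0.0001162 A

Final answer: |I_R3| = 0.0001162 A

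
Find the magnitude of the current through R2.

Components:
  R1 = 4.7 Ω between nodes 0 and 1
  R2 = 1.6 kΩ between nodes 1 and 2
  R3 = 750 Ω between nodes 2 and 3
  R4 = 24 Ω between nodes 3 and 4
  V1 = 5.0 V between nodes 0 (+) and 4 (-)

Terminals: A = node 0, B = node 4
Nodal analysis, taking node 4 as the 0 V reference.
Source V1 fixes V_0 = 5 V.
KCL at each unknown node (sum of currents leaving = 0; resistances in Ω):
  Node 1: (V_1 - 5)/4.7 + (V_1 - V_2)/1600 = 0
  Node 2: (V_2 - V_1)/1600 + (V_2 - V_3)/750 = 0
  Node 3: (V_3 - V_2)/750 + (V_3 - 0)/24 = 0
Collecting terms (coefficients in siemens):
  0.2134·V_1 - 0.000625·V_2 = 1.064
  0.001958·V_2 - 0.000625·V_1 - 0.001333·V_3 = 0
  0.043·V_3 - 0.001333·V_2 = 0
Solving these 3 simultaneous equations (Gaussian elimination) gives:
  V_1 = 4.99 V, V_2 = 1.627 V, V_3 = 0.05045 V
I_R2 = (V_1 - V_2)/R2 = (4.99 - 1.627)/1600 = 0.002102 A
|I_R2| = 0.002102 A

Final answer: |I_R2| = 0.002102 A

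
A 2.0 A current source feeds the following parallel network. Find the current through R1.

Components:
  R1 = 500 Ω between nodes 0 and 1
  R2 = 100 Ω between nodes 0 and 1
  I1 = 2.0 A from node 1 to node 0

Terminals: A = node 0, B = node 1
All resistors sit directly between nodes 0 and 1, so they are in parallel and share one voltage V; the full source current 2 A splits among them.
1/R_par = 1/500 + 1/100 = 0.012 S  =>  R_par = 83.33 Ω
V = I × R_par = 2 × 83.33 = 166.7 V
I_R1 = V/R1 = 166.7/500 = 0.3333 A

Final answer: 0.3333 A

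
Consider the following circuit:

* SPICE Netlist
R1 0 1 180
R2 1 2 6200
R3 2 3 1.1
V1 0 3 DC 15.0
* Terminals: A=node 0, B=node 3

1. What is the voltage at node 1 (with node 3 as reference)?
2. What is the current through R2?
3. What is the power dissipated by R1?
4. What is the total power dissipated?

Nodal analysis, taking node 3 as the 0 V reference.
Source V1 fixes V_0 = 15 V.
KCL at each unknown node (sum of currents leaving = 0; resistances in Ω):
  Node 1: (V_1 - 15)/180 + (V_1 - V_2)/6200 = 0
  Node 2: (V_2 - V_1)/6200 + (V_2 - 0)/1.1 = 0
Collecting terms (coefficients in siemens):
  0.005717·V_1 - 0.0001613·V_2 = 0.08333
  0.9093·V_2 - 0.0001613·V_1 = 0
Determinant D = (0.005717)(0.9093) - (-0.0001613)(-0.0001613) = 0.005198
V_1 = [(0.08333)(0.9093) - (-0.0001613)(0)]/D = 14.58 V
V_2 = [(0.005717)(0) - (0.08333)(-0.0001613)]/D = 0.002586 V
Part 1:
  Read off the nodal solution: V_1 = 14.58 V
Part 2:
  I_R2 = (V_1 - V_2)/R2 = (14.58 - 0.002586)/6200 = 0.002351 A
  Magnitude: I_R2 = 0.002351 A
Part 3:
  I_R1 = (V_0 - V_1)/R1 = (15 - 14.58)/180 = 0.002351 A
  P_R1 = I_R1² × R1 = (0.002351)² × 180 = 0.0009946 W
Part 4:
  Power in each resistor, P = (ΔV)²/R:
    P_R1 = (15 - 14.58)²/180 = 0.0009946 W
    P_R2 = (14.58 - 0.002586)²/6200 = 0.03426 W
    P_R3 = (0.002586 - 0)²/1.1 = 0.000006078 W
  P_total = P_R1 + P_R2 + P_R3 = 0.03526 W

Final answers:
1. V_1 = 14.58 V
2. I_R2 = 0.002351 A
3. P_R1 = 0.0009946 W
4. P_total = 0.03526 W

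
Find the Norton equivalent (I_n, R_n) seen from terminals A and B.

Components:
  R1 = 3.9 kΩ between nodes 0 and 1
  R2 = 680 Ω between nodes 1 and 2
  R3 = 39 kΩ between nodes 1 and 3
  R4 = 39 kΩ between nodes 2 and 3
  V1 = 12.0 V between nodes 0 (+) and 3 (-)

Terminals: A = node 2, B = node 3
Find the Thévenin equivalent first; then I_n = V_th/R_th and R_n = R_th.
Step 1 — V_th is the open-circuit voltage V_A - V_B (nothing connected across the terminals).
Nodal analysis, taking node 3 as the 0 V reference.
Source V1 fixes V_0 = 12 V.
KCL at each unknown node (sum of currents leaving = 0; resistances in Ω):
  Node 1: (V_1 - 12)/3900 + (V_1 - V_2)/680 + (V_1 - 0)/39000 = 0
  Node 2: (V_2 - V_1)/680 + (V_2 - 0)/39000 = 0
Collecting terms (coefficients in siemens):
  0.001753·V_1 - 0.001471·V_2 = 0.003077
  0.001496·V_2 - 0.001471·V_1 = 0
Determinant D = (0.001753)(0.001496) - (-0.001471)(-0.001471) = 0.0000004597
V_1 = [(0.003077)(0.001496) - (-0.001471)(0)]/D = 10.01 V
V_2 = [(0.001753)(0) - (0.003077)(-0.001471)]/D = 9.843 V
V_th = V_2 - V_3 = 9.843 - 0 = 9.843 V
Step 2 — R_th: zero the source — replace V1 by a short circuit (node 3 merges into node 0) — and find the resistance seen between A (node 2) and B (node 0).
Reduce the network between node 2 (A) and node 0 (B) by series/parallel combination:
  Rp1 = R1 ‖ R3 (parallel, both between nodes 0 and 1) = 1/(1/3900 + 1/39000) = 3545 Ω
  Rs1 = R2 + Rp1 (series, joined only at node 1) = 680 + 3545 = 4225 Ω
  Rp2 = R4 ‖ Rs1 (parallel, both between nodes 0 and 2) = 1/(1/39000 + 1/4225) = 3812 Ω
R_th = 3.812 kΩ
I_n = V_th/R_th = 9.843/3812 = 0.002582 A, and R_n = R_th = 3.812 kΩ

Final answer: I_n = 0.002582 A, R_n = 3.812 kΩ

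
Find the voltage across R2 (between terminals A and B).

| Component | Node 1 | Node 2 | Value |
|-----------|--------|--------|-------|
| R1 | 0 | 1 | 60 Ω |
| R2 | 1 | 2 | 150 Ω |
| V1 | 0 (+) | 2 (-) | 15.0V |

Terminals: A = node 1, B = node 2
R1 and R2 are in series across V1 (node 0 → node 1 → node 2), and the output A–B is taken across R2, so this is a voltage divider.
Series current: I = V1/(R1 + R2) = 15/(60 + 150) = 15/210 = 0.07143 A
V_R2 = I × R2 = V1 × R2/(R1 + R2) = 15 × 150/210 = 10.71 V

Final answer: 10.71 V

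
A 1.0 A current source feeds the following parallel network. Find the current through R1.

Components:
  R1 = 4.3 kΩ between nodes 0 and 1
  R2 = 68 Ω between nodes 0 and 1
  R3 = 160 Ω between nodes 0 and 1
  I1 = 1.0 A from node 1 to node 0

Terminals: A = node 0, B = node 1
All resistors sit directly between nodes 0 and 1, so they are in parallel and share one voltage V; the full source current 1 A splits among them.
1/R_par = 1/4300 + 1/68 + 1/160 = 0.02119 S  =>  R_par = 47.2 Ω
V = I × R_par = 1 × 47.2 = 47.2 V
I_R1 = V/R1 = 47.2/4300 = 0.01098 A

Final answer: 0.01098 A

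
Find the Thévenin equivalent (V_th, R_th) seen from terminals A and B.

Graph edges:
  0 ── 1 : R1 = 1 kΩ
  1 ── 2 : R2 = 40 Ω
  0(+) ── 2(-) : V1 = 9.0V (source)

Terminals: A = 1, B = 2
Step 1 — V_th is the open-circuit voltage V_A - V_B (nothing connected across the terminals).
Nodal analysis, taking node 2 as the 0 V reference.
Source V1 fixes V_0 = 9 V.
KCL at each unknown node (sum of currents leaving = 0; resistances in Ω):
  Node 1: (V_1 - 9)/1000 + (V_1 - 0)/40 = 0
Collecting terms: 0.026 × V_1 = 0.009  =>  V_1 = 0.3462 V
V_th = V_1 - V_2 = 0.3462 - 0 = 0.3462 V
Step 2 — R_th: zero the source — replace V1 by a short circuit (node 2 merges into node 0) — and find the resistance seen between A (node 1) and B (node 0).
Reduce the network between node 1 (A) and node 0 (B) by series/parallel combination:
  Rp1 = R1 ‖ R2 (parallel, both between nodes 0 and 1) = 1/(1/1000 + 1/40) = 38.46 Ω
R_th = 38.46 Ω

Final answer: V_th = 0.3462 V, R_th = 38.46 Ω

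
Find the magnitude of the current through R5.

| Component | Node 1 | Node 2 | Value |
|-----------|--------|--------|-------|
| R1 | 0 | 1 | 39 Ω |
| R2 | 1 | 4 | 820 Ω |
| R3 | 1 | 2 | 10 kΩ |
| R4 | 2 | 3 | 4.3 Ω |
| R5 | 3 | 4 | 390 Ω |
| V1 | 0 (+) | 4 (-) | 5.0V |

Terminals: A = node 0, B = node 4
Nodal analysis, taking node 4 as the 0 V reference.
Source V1 fixes V_0 = 5 V.
KCL at each unknown node (sum of currents leaving = 0; resistances in Ω):
  Node 1: (V_1 - 5)/39 + (V_1 - 0)/820 + (V_1 - V_2)/10000 = 0
  Node 2: (V_2 - V_1)/10000 + (V_2 - V_3)/4.3 = 0
  Node 3: (V_3 - V_2)/4.3 + (V_3 - 0)/390 = 0
Collecting terms (coefficients in siemens):
  0.02696·V_1 - 0.0001·V_2 = 0.1282
  0.2327·V_2 - 0.0001·V_1 - 0.2326·V_3 = 0
  0.2351·V_3 - 0.2326·V_2 = 0
Solving these 3 simultaneous equations (Gaussian elimination) gives:
  V_1 = 4.756 V, V_2 = 0.1804 V, V_3 = 0.1784 V
I_R5 = (V_3 - V_4)/R5 = (0.1784 - 0)/390 = 0.0004576 A
|I_R5| = 0.0004576 A

Final answer: |I_R5| = 0.0004576 A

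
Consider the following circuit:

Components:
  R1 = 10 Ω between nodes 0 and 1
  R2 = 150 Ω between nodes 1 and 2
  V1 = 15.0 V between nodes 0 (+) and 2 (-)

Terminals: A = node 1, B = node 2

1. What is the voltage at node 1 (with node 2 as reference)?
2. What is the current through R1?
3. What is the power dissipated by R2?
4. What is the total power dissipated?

Nodal analysis, taking node 2 as the 0 V reference.
Source V1 fixes V_0 = 15 V.
KCL at each unknown node (sum of currents leaving = 0; resistances in Ω):
  Node 1: (V_1 - 15)/10 + (V_1 - 0)/150 = 0
Collecting terms: 0.1067 × V_1 = 1.5  =>  V_1 = 14.06 V
Part 1:
  Read off the nodal solution: V_1 = 14.06 V
Part 2:
  I_R1 = (V_0 - V_1)/R1 = (15 - 14.06)/10 = 0.09375 A
  Magnitude: I_R1 = 0.09375 A
Part 3:
  I_R2 = (V_1 - V_2)/R2 = (14.06 - 0)/150 = 0.09375 A
  P_R2 = I_R2² × R2 = (0.09375)² × 150 = 1.318 W
Part 4:
  Power in each resistor, P = (ΔV)²/R:
    P_R1 = (15 - 14.06)²/10 = 0.08789 W
    P_R2 = (14.06 - 0)²/150 = 1.318 W
  P_total = P_R1 + P_R2 = 1.406 W

Final answers:
1. V_1 = 14.06 V
2. I_R1 = 0.09375 A
3. P_R2 = 1.318 W
4. P_total = 1.406 W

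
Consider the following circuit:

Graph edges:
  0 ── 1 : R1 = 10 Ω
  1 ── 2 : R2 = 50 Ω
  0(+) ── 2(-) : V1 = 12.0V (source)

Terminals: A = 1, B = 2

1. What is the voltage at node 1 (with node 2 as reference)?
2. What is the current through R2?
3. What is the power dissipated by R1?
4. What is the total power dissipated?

Nodal analysis, taking node 2 as the 0 V reference.
Source V1 fixes V_0 = 12 V.
KCL at each unknown node (sum of currents leaving = 0; resistances in Ω):
  Node 1: (V_1 - 12)/10 + (V_1 - 0)/50 = 0
Collecting terms: 0.12 × V_1 = 1.2  =>  V_1 = 10 V
Part 1:
  Read off the nodal solution: V_1 = 10 V
Part 2:
  I_R2 = (V_1 - V_2)/R2 = (10 - 0)/50 = 0.2 A
  Magnitude: I_R2 = 0.2 A
Part 3:
  I_R1 = (V_0 - V_1)/R1 = (12 - 10)/10 = 0.2 A
  P_R1 = I_R1² × R1 = (0.2)² × 10 = 0.4 W
Part 4:
  Power in each resistor, P = (ΔV)²/R:
    P_R1 = (12 - 10)²/10 = 0.4 W
    P_R2 = (10 - 0)²/50 = 2 W
  P_total = P_R1 + P_R2 = 2.4 W

Final answers:
1. V_1 = 10 V
2. I_R2 = 0.2 A
3. P_R1 = 0.4 W
4. P_total = 2.4 W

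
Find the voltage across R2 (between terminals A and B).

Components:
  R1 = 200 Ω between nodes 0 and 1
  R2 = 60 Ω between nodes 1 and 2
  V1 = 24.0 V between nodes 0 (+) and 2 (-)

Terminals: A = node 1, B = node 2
R1 and R2 are in series across V1 (node 0 → node 1 → node 2), and the output A–B is taken across R2, so this is a voltage divider.
Series current: I = V1/(R1 + R2) = 24/(200 + 60) = 24/260 = 0.09231 A
V_R2 = I × R2 = V1 × R2/(R1 + R2) = 24 × 60/260 = 5.538 V

Final answer: 5.538 V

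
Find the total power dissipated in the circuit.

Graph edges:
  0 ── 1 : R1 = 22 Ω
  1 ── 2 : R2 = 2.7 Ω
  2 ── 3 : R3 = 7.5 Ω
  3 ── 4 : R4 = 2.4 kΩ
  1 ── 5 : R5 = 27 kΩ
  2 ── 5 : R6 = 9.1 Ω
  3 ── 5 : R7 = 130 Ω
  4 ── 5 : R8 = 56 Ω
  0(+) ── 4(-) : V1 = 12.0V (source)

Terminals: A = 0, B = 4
Nodal analysis, taking node 4 as the 0 V reference.
Source V1 fixes V_0 = 12 V.
KCL at each unknown node (sum of currents leaving = 0; resistances in Ω):
  Node 1: (V_1 - 12)/22 + (V_1 - V_2)/2.7 + (V_1 - V_5)/27000 = 0
  Node 2: (V_2 - V_1)/2.7 + (V_2 - V_3)/7.5 + (V_2 - V_5)/9.1 = 0
  Node 3: (V_3 - V_2)/7.5 + (V_3 - 0)/2400 + (V_3 - V_5)/130 = 0
  Node 5: (V_5 - V_1)/27000 + (V_5 - V_2)/9.1 + (V_5 - V_3)/130 + (V_5 - 0)/56 = 0
Collecting terms (coefficients in siemens):
  0.4159·V_1 - 0.3704·V_2 - 0.00003704·V_5 = 0.5455
  0.6136·V_2 - 0.3704·V_1 - 0.1333·V_3 - 0.1099·V_5 = 0
  0.1414·V_3 - 0.1333·V_2 - 0.007692·V_5 = 0
  0.1355·V_5 - 0.00003704·V_1 - 0.1099·V_2 - 0.007692·V_3 = 0
Solving these 4 simultaneous equations (Gaussian elimination) gives:
  V_1 = 8.985 V, V_2 = 8.615 V, V_3 = 8.528 V, V_5 = 7.475 V
Power in each resistor, P = (ΔV)²/R:
  P_R1 = (12 - 8.985)²/22 = 0.4131 W
  P_R2 = (8.985 - 8.615)²/2.7 = 0.05066 W
  P_R3 = (8.615 - 8.528)²/7.5 = 0.001019 W
  P_R4 = (8.528 - 0)²/2400 = 0.0303 W
  P_R5 = (8.985 - 7.475)²/27000 = 0.00008448 W
  P_R6 = (8.615 - 7.475)²/9.1 = 0.1429 W
  P_R7 = (8.528 - 7.475)²/130 = 0.00853 W
  P_R8 = (0 - 7.475)²/56 = 0.9978 W
P_total = P_R1 + P_R2 + P_R3 + P_R4 + P_R5 + P_R6 + P_R7 + P_R8 = 1.644 W

Final answer: 1.644 W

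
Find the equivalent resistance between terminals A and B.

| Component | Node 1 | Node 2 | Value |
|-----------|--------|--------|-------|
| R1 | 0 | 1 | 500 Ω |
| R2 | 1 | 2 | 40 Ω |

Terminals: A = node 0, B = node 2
Reduce the network between node 0 (A) and node 2 (B) by series/parallel combination:
  Rs1 = R1 + R2 (series, joined only at node 1) = 500 + 40 = 540 Ω
R_eq = 540 Ω

Final answer: 540 Ω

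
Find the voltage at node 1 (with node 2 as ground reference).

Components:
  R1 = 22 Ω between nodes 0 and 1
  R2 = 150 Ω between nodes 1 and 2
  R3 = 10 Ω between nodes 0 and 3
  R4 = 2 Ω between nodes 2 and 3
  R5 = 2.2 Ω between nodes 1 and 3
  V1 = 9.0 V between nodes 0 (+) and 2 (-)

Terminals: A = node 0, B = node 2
Nodal analysis, taking node 2 as the 0 V reference.
Source V1 fixes V_0 = 9 V.
KCL at each unknown node (sum of currents leaving = 0; resistances in Ω):
  Node 1: (V_1 - 9)/22 + (V_1 - 0)/150 + (V_1 - V_3)/2.2 = 0
  Node 3: (V_3 - 9)/10 + (V_3 - 0)/2 + (V_3 - V_1)/2.2 = 0
Collecting terms (coefficients in siemens):
  0.5067·V_1 - 0.4545·V_3 = 0.4091
  1.055·V_3 - 0.4545·V_1 = 0.9
Determinant D = (0.5067)(1.055) - (-0.4545)(-0.4545) = 0.3277
V_1 = [(0.4091)(1.055) - (-0.4545)(0.9)]/D = 2.565 V
V_3 = [(0.5067)(0.9) - (0.4091)(-0.4545)]/D = 1.959 V
The requested potential is V_1 = 2.565 V.

Final answer: V_1 = 2.565 V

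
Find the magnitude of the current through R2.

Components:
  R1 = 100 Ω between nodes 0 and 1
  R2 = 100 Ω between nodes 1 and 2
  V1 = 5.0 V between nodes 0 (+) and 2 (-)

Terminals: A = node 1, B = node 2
Nodal analysis, taking node 2 as the 0 V reference.
Source V1 fixes V_0 = 5 V.
KCL at each unknown node (sum of currents leaving = 0; resistances in Ω):
  Node 1: (V_1 - 5)/100 + (V_1 - 0)/100 = 0
Collecting terms: 0.02 × V_1 = 0.05  =>  V_1 = 2.5 V
I_R2 = (V_1 - V_2)/R2 = (2.5 - 0)/100 = 0.025 A
|I_R2| = 0.025 A

Final answer: |I_R2| = 0.025 A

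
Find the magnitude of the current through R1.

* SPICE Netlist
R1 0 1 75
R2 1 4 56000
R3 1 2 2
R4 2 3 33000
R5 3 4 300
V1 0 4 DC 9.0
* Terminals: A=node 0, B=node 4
Nodal analysis, taking node 4 as the 0 V reference.
Source V1 fixes V_0 = 9 V.
KCL at each unknown node (sum of currents leaving = 0; resistances in Ω):
  Node 1: (V_1 - 9)/75 + (V_1 - 0)/56000 + (V_1 - V_2)/2 = 0
  Node 2: (V_2 - V_1)/2 + (V_2 - V_3)/33000 = 0
  Node 3: (V_3 - V_2)/33000 + (V_3 - 0)/300 = 0
Collecting terms (coefficients in siemens):
  0.5134·V_1 - 0.5·V_2 = 0.12
  0.5·V_2 - 0.5·V_1 - 0.0000303·V_3 = 0
  0.003364·V_3 - 0.0000303·V_2 = 0
Solving these 3 simultaneous equations (Gaussian elimination) gives:
  V_1 = 8.968 V, V_2 = 8.967 V, V_3 = 0.08079 V
I_R1 = (V_0 - V_1)/R1 = (9 - 8.968)/75 = 0.0004294 A
|I_R1| = 0.0004294 A

Final answer: |I_R1| = 0.0004294 A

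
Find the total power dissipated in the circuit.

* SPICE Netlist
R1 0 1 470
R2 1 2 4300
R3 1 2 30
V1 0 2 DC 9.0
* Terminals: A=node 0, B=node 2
Nodal analysis, taking node 2 as the 0 V reference.
Source V1 fixes V_0 = 9 V.
KCL at each unknown node (sum of currents leaving = 0; resistances in Ω):
  Node 1: (V_1 - 9)/470 + (V_1 - 0)/4300 + (V_1 - 0)/30 = 0
Collecting terms: 0.03569 × V_1 = 0.01915  =>  V_1 = 0.5365 V
Power in each resistor, P = (ΔV)²/R:
  P_R1 = (9 - 0.5365)²/470 = 0.1524 W
  P_R2 = (0.5365 - 0)²/4300 = 0.00006693 W
  P_R3 = (0.5365 - 0)²/30 = 0.009594 W
P_total = P_R1 + P_R2 + P_R3 = 0.1621 W

Final answer: 0.1621 W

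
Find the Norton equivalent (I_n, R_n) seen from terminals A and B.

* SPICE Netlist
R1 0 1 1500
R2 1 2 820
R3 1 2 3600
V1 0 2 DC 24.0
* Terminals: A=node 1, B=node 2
Find the Thévenin equivalent first; then I_n = V_th/R_th and R_n = R_th.
Step 1 — V_th is the open-circuit voltage V_A - V_B (nothing connected across the terminals).
Nodal analysis, taking node 2 as the 0 V reference.
Source V1 fixes V_0 = 24 V.
KCL at each unknown node (sum of currents leaving = 0; resistances in Ω):
  Node 1: (V_1 - 24)/1500 + (V_1 - 0)/820 + (V_1 - 0)/3600 = 0
Collecting terms: 0.002164 × V_1 = 0.016  =>  V_1 = 7.394 V
V_th = V_1 - V_2 = 7.394 - 0 = 7.394 V
Step 2 — R_th: zero the source — replace V1 by a short circuit (node 2 merges into node 0) — and find the resistance seen between A (node 1) and B (node 0).
Reduce the network between node 1 (A) and node 0 (B) by series/parallel combination:
  Rp1 = R1 ‖ R2 ‖ R3 (parallel, all between nodes 0 and 1) = 1/(1/1500 + 1/820 + 1/3600) = 462.1 Ω
R_th = 462.1 Ω
I_n = V_th/R_th = 7.394/462.1 = 0.016 A, and R_n = R_th = 462.1 Ω

Final answer: I_n = 0.016 A, R_n = 462.1 Ω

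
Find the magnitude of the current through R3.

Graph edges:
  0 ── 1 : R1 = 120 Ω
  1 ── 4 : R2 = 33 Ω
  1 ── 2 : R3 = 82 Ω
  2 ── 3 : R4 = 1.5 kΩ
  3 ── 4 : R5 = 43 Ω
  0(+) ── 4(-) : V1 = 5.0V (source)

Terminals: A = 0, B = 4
Nodal analysis, taking node 4 as the 0 V reference.
Source V1 fixes V_0 = 5 V.
KCL at each unknown node (sum of currents leaving = 0; resistances in Ω):
  Node 1: (V_1 - 5)/120 + (V_1 - 0)/33 + (V_1 - V_2)/82 = 0
  Node 2: (V_2 - V_1)/82 + (V_2 - V_3)/1500 = 0
  Node 3: (V_3 - V_2)/1500 + (V_3 - 0)/43 = 0
Collecting terms (coefficients in siemens):
  0.05083·V_1 - 0.0122·V_2 = 0.04167
  0.01286·V_2 - 0.0122·V_1 - 0.0006667·V_3 = 0
  0.02392·V_3 - 0.0006667·V_2 = 0
Solving these 3 simultaneous equations (Gaussian elimination) gives:
  V_1 = 1.062 V, V_2 = 1.008 V, V_3 = 0.02809 V
I_R3 = (V_1 - V_2)/R3 = (1.062 - 1.008)/82 = 0.0006532 A
|I_R3| = 0.0006532 A

Final answer: |I_R3| = 0.0006532 A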